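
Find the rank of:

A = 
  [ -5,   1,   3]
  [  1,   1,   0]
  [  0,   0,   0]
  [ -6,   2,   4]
Row reduce:
R2 → R2 + (1/5)·R1
R4 → R4 - (6/5)·R1
R4 → R4 - (2/3)·R2
REF = 
  [ -5,   1,   3]
  [  0, 6/5, 3/5]
  [  0,   0,   0]
  [  0,   0,   0]
Pivot columns: 1, 2 → 2 pivots.

rank(A) = 2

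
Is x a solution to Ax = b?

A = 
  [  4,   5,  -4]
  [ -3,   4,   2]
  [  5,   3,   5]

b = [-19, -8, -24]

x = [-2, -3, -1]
Yes

Ax = [-19, -8, -24] = b ✓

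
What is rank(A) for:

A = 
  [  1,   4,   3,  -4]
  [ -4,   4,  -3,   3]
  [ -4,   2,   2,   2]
rank(A) = 3

Row reduce:
R2 → R2 + (4)·R1
R3 → R3 + (4)·R1
R3 → R3 - (9/10)·R2
REF = 
  [     1,      4,      3,     -4]
  [     0,     20,      9,    -13]
  [     0,      0,  59/10, -23/10]
Pivot columns: 1, 2, 3 → 3 pivots.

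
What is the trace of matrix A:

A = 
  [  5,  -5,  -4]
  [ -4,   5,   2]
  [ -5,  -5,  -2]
8

tr(A) = 5 + 5 + -2 = 8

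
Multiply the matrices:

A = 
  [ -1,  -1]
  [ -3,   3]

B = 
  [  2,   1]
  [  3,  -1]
A is 2×2 and B is 2×2, so AB is 2×2. Each entry is (row of A)·(column of B):
AB[1,1] = (-1)(2) + (-1)(3) = -5
AB[1,2] = (-1)(1) + (-1)(-1) = 0
AB[2,1] = (-3)(2) + (3)(3) = 3
AB[2,2] = (-3)(1) + (3)(-1) = -6

AB = 
  [ -5,   0]
  [  3,  -6]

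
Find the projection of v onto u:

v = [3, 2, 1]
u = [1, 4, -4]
v·u = (3)(1) + (2)(4) + (1)(-4) = 7
u·u = (1)² + (4)² + (-4)² = 33
proj_u(v) = (v·u / u·u) × u = (7/33) × u

proj_u(v) = [7/33, 28/33, -28/33]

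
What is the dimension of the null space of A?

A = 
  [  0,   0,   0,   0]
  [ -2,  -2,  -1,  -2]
nullity(A) = 3

Row reduce:
Swap R1 ↔ R2
REF = 
  [ -2,  -2,  -1,  -2]
  [  0,   0,   0,   0]
Pivot columns: 1 → 1 pivot.
rank(A) = 1, so nullity(A) = 4 - 1 = 3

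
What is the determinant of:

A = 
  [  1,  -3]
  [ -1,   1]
For a 2×2 matrix, det = ad - bc = (1)(1) - (-3)(-1) = -2

det(A) = -2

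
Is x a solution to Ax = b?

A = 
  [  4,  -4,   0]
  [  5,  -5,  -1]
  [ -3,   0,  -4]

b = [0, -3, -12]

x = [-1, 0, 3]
No

Ax = [-4, -8, -9] ≠ b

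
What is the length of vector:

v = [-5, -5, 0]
7.071

||v||₂ = √((-5)² + (-5)² + (0)²) = √50 = 7.071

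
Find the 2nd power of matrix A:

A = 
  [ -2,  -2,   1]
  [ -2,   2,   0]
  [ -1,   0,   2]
A² = A·A:
A²[1,1] = (-2)(-2) + (-2)(-2) + (1)(-1) = 7
A²[1,2] = (-2)(-2) + (-2)(2) + (1)(0) = 0
A²[1,3] = (-2)(1) + (-2)(0) + (1)(2) = 0
A²[2,1] = (-2)(-2) + (2)(-2) + (0)(-1) = 0
A²[2,2] = (-2)(-2) + (2)(2) + (0)(0) = 8
A²[2,3] = (-2)(1) + (2)(0) + (0)(2) = -2
A²[3,1] = (-1)(-2) + (0)(-2) + (2)(-1) = 0
A²[3,2] = (-1)(-2) + (0)(2) + (2)(0) = 2
A²[3,3] = (-1)(1) + (0)(0) + (2)(2) = 3
A² = 
  [  7,   0,   0]
  [  0,   8,  -2]
  [  0,   2,   3]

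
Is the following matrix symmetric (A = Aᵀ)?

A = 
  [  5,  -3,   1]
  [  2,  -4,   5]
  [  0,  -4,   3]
No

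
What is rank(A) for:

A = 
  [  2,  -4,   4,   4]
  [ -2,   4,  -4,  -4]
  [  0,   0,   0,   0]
Row reduce:
R2 → R2 + (1)·R1
REF = 
  [  2,  -4,   4,   4]
  [  0,   0,   0,   0]
  [  0,   0,   0,   0]
Pivot columns: 1 → 1 pivot.

rank(A) = 1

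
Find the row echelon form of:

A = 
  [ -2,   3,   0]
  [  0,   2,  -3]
Row operations:
No row operations needed (already in echelon form).

Resulting echelon form:
REF = 
  [ -2,   3,   0]
  [  0,   2,  -3]

Rank = 2 (number of non-zero pivot rows).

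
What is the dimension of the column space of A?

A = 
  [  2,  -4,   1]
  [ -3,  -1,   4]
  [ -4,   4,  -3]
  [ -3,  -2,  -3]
Row reduce:
R2 → R2 + (3/2)·R1
R3 → R3 + (2)·R1
R4 → R4 + (3/2)·R1
R3 → R3 - (4/7)·R2
R4 → R4 - (8/7)·R2
R4 → R4 - (109/58)·R3
REF = 
  [    2,    -4,     1]
  [    0,    -7,  11/2]
  [    0,     0, -29/7]
  [    0,     0,     0]
Pivot columns: 1, 2, 3 → 3 pivots.
dim(Col(A)) = number of pivot columns = 3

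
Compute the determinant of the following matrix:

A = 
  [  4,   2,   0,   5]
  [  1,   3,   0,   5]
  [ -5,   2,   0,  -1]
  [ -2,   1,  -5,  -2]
Cofactor expansion along row 1: det(A) = a₁₁M₁₁ - a₁₂M₁₂ + a₁₃M₁₃ - a₁₄M₁₄

M₁₁ = det[[3, 0, 5]; [2, 0, -1]; [1, -5, -2]]
  = (3)·((0)(-2) - (-1)(-5)) - (0)·((2)(-2) - (-1)(1)) + (5)·((2)(-5) - (0)(1))
  = (3)(-5) - (0)(-3) + (5)(-10)
  = -65
M₁₂ = det[[1, 0, 5]; [-5, 0, -1]; [-2, -5, -2]]
  = (1)·((0)(-2) - (-1)(-5)) - (0)·((-5)(-2) - (-1)(-2)) + (5)·((-5)(-5) - (0)(-2))
  = (1)(-5) - (0)(8) + (5)(25)
  = 120
M₁₃ = det[[1, 3, 5]; [-5, 2, -1]; [-2, 1, -2]]
  = (1)·((2)(-2) - (-1)(1)) - (3)·((-5)(-2) - (-1)(-2)) + (5)·((-5)(1) - (2)(-2))
  = (1)(-3) - (3)(8) + (5)(-1)
  = -32
M₁₄ = det[[1, 3, 0]; [-5, 2, 0]; [-2, 1, -5]]
  = (1)·((2)(-5) - (0)(1)) - (3)·((-5)(-5) - (0)(-2)) + (0)·((-5)(1) - (2)(-2))
  = (1)(-10) - (3)(25) + (0)(-1)
  = -85

det(A) = (4)(-65) - (2)(120) + (0)(-32) - (5)(-85) = -75

det(A) = -75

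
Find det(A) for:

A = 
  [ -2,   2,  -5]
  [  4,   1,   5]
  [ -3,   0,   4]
-85

Cofactor expansion along row 1:
det(A) = (-2)·((1)(4) - (5)(0)) - (2)·((4)(4) - (5)(-3)) + (-5)·((4)(0) - (1)(-3))
  = (-2)(4) - (2)(31) + (-5)(3)
  = -85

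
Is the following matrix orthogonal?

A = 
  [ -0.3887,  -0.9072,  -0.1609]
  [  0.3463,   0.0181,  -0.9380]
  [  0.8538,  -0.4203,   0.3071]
Yes

AᵀA = 
  [  1,   0,  -0.0001]
  [  0,   1,  -0.0001]
  [ -0.0001,  -0.0001,   1]
≈ I (equal to I up to the 4-dp rounding of the entries)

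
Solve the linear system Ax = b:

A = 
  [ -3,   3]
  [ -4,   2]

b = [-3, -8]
Row reduce the augmented matrix [A|b]:
R2 → R2 - (4/3)·R1
REF = 
  [ -3,   3,  -3]
  [  0,  -2,  -4]

Back-substitution:
x₂ = (-4) / (-2) = 2
x₁ = (-3 - (3)(2)) / (-3) = 3

x = [3, 2]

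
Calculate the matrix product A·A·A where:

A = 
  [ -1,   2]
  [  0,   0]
A² = A·A:
A²[1,1] = (-1)(-1) + (2)(0) = 1
A²[1,2] = (-1)(2) + (2)(0) = -2
A²[2,1] = (0)(-1) + (0)(0) = 0
A²[2,2] = (0)(2) + (0)(0) = 0
A² = 
  [  1,  -2]
  [  0,   0]

A^3 = A^2·A:
A^3[1,1] = (1)(-1) + (-2)(0) = -1
A^3[1,2] = (1)(2) + (-2)(0) = 2
A^3[2,1] = (0)(-1) + (0)(0) = 0
A^3[2,2] = (0)(2) + (0)(0) = 0
A^3 = 
  [ -1,   2]
  [  0,   0]

Therefore
A^3 = 
  [ -1,   2]
  [  0,   0]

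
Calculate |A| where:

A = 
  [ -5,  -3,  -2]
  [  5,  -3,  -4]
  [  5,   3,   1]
Cofactor expansion along row 1:
det(A) = (-5)·((-3)(1) - (-4)(3)) - (-3)·((5)(1) - (-4)(5)) + (-2)·((5)(3) - (-3)(5))
  = (-5)(9) - (-3)(25) + (-2)(30)
  = -30

det(A) = -30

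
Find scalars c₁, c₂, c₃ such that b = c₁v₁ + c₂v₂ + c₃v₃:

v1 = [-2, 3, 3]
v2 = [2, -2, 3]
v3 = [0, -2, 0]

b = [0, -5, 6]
c1 = 1, c2 = 1, c3 = 3

b = 1·v1 + 1·v2 + 3·v3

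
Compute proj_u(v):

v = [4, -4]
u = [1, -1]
proj_u(v) = [4, -4]

v·u = (4)(1) + (-4)(-1) = 8
u·u = (1)² + (-1)² = 2
proj_u(v) = (v·u / u·u) × u = (8/2) × u = (4) × u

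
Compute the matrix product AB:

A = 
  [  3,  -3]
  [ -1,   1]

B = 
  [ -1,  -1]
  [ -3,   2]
A is 2×2 and B is 2×2, so AB is 2×2. Each entry is (row of A)·(column of B):
AB[1,1] = (3)(-1) + (-3)(-3) = 6
AB[1,2] = (3)(-1) + (-3)(2) = -9
AB[2,1] = (-1)(-1) + (1)(-3) = -2
AB[2,2] = (-1)(-1) + (1)(2) = 3

AB = 
  [  6,  -9]
  [ -2,   3]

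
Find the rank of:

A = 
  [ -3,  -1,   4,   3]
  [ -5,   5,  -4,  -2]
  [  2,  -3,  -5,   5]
Row reduce:
R2 → R2 - (5/3)·R1
R3 → R3 + (2/3)·R1
R3 → R3 + (11/20)·R2
REF = 
  [   -3,    -1,     4,     3]
  [    0,  20/3, -32/3,    -7]
  [    0,     0, -41/5, 63/20]
Pivot columns: 1, 2, 3 → 3 pivots.

rank(A) = 3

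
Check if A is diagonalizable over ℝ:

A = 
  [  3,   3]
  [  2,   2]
Yes

tr(A) = 5, det(A) = 0
Characteristic polynomial: λ² - tr(A)λ + det(A) = λ² - 5λ
λ² - 5λ = λ(λ - 5)
Eigenvalues: 5, 0
λ=0: alg. mult. = 1, geom. mult. = 2 - rank(A - (0)I) = 2 - 1 = 1
λ=5: alg. mult. = 1, geom. mult. = 2 - rank(A - (5)I) = 2 - 1 = 1
Sum of geometric multiplicities equals n, so A has n independent eigenvectors.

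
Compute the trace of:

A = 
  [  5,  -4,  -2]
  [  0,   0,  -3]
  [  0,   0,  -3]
2

tr(A) = 5 + 0 + -3 = 2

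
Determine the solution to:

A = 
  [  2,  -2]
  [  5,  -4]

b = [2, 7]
x = [3, 2]

Row reduce the augmented matrix [A|b]:
R2 → R2 - (5/2)·R1
REF = 
  [  2,  -2,   2]
  [  0,   1,   2]

Back-substitution:
x₂ = 2 / 1 = 2
x₁ = (2 - (-2)(2)) / 2 = 3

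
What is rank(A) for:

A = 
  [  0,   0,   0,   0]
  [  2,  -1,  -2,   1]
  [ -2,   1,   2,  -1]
rank(A) = 1

Row reduce:
Swap R1 ↔ R2
R3 → R3 + (1)·R1
REF = 
  [  2,  -1,  -2,   1]
  [  0,   0,   0,   0]
  [  0,   0,   0,   0]
Pivot columns: 1 → 1 pivot.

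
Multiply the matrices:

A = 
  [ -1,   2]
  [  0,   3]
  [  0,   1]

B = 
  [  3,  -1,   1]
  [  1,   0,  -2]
AB = 
  [ -1,   1,  -5]
  [  3,   0,  -6]
  [  1,   0,  -2]

A is 3×2 and B is 2×3, so AB is 3×3. Each entry is (row of A)·(column of B):
AB[1,1] = (-1)(3) + (2)(1) = -1
AB[1,2] = (-1)(-1) + (2)(0) = 1
AB[1,3] = (-1)(1) + (2)(-2) = -5
AB[2,1] = (0)(3) + (3)(1) = 3
AB[2,2] = (0)(-1) + (3)(0) = 0
AB[2,3] = (0)(1) + (3)(-2) = -6
AB[3,1] = (0)(3) + (1)(1) = 1
AB[3,2] = (0)(-1) + (1)(0) = 0
AB[3,3] = (0)(1) + (1)(-2) = -2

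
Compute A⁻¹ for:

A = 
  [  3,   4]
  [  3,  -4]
det(A) = (3)(-4) - (4)(3) = -24
For a 2×2 matrix, A⁻¹ = (1/det(A)) · [[d, -b], [-c, a]]
    = (-1/24) · [[-4, -4], [-3, 3]]

A⁻¹ = 
  [ 1/6,  1/6]
  [ 1/8, -1/8]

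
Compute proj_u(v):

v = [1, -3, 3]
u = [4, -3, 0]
v·u = (1)(4) + (-3)(-3) + (3)(0) = 13
u·u = (4)² + (-3)² + (0)² = 25
proj_u(v) = (v·u / u·u) × u = (13/25) × u

proj_u(v) = [52/25, -39/25, 0]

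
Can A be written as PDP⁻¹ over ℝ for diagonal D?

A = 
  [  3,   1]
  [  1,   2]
Yes

tr(A) = 5, det(A) = 5
Characteristic polynomial: λ² - tr(A)λ + det(A) = λ² - 5λ + 5
λ² - 5λ + 5 = 0  ⇒  λ = (5 ± √((-5)² - 4·(5)))/2 = (5 ± √(5))/2
  = (5 + √5)/2,  (5 - √5)/2
Eigenvalues: (5 + √5)/2, (5 - √5)/2  (≈ 3.618, 1.382)
The two irrational eigenvalues are distinct (simple), so each has alg. mult. = geom. mult. = 1.
Sum of geometric multiplicities equals n, so A has n independent eigenvectors.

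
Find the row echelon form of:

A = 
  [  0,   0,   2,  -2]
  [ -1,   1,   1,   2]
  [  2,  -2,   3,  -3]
Row operations:
Swap R1 ↔ R2
R3 → R3 + (2)·R1
R3 → R3 - (5/2)·R2

Resulting echelon form:
REF = 
  [ -1,   1,   1,   2]
  [  0,   0,   2,  -2]
  [  0,   0,   0,   6]

Rank = 3 (number of non-zero pivot rows).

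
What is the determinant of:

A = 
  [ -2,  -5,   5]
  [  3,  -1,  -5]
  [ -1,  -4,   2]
Cofactor expansion along row 1:
det(A) = (-2)·((-1)(2) - (-5)(-4)) - (-5)·((3)(2) - (-5)(-1)) + (5)·((3)(-4) - (-1)(-1))
  = (-2)(-22) - (-5)(1) + (5)(-13)
  = -16

det(A) = -16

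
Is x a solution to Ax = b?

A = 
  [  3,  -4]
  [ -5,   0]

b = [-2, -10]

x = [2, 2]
Yes

Ax = [-2, -10] = b ✓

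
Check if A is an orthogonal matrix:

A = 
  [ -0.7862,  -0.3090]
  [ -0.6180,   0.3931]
No

AᵀA = 
  [  1,   0]
  [  0,   0.2500]
≠ I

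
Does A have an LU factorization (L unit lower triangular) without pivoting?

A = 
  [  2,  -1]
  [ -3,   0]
Yes.
A[1,1] = 2 ≠ 0, so Gaussian elimination proceeds without a row swap: multiplier ℓ₂₁ = (-3)/(2) = -3/2, and U[2,2] = 0 - (-3/2)(-1) = -3/2.
L = 
  [   1,    0]
  [-3/2,    1]
U = 
  [   2,   -1]
  [   0, -3/2]
Check row 2 of LU: [(-3/2)(2), (-3/2)(-1) + (-3/2)] = [-3, 0] = row 2 of A ✓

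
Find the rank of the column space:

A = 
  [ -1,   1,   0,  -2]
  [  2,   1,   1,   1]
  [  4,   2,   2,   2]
dim(Col(A)) = 2

Row reduce:
R2 → R2 + (2)·R1
R3 → R3 + (4)·R1
R3 → R3 - (2)·R2
REF = 
  [ -1,   1,   0,  -2]
  [  0,   3,   1,  -3]
  [  0,   0,   0,   0]
Pivot columns: 1, 2 → 2 pivots.
dim(Col(A)) = number of pivot columns = 2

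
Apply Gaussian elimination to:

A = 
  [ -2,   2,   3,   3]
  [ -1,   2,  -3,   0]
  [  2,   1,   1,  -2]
Row operations:
R2 → R2 - (1/2)·R1
R3 → R3 + (1)·R1
R3 → R3 - (3)·R2

Resulting echelon form:
REF = 
  [  -2,    2,    3,    3]
  [   0,    1, -9/2, -3/2]
  [   0,    0, 35/2, 11/2]

Rank = 3 (number of non-zero pivot rows).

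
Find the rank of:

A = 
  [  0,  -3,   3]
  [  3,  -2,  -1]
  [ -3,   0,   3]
Row reduce:
Swap R1 ↔ R2
R3 → R3 + (1)·R1
R3 → R3 - (2/3)·R2
REF = 
  [  3,  -2,  -1]
  [  0,  -3,   3]
  [  0,   0,   0]
Pivot columns: 1, 2 → 2 pivots.

rank(A) = 2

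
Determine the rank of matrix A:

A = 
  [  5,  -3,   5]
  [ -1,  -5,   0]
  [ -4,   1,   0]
Row reduce:
R2 → R2 + (1/5)·R1
R3 → R3 + (4/5)·R1
R3 → R3 - (1/4)·R2
REF = 
  [    5,    -3,     5]
  [    0, -28/5,     1]
  [    0,     0,  15/4]
Pivot columns: 1, 2, 3 → 3 pivots.

rank(A) = 3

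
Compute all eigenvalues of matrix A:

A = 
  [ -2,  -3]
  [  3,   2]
λ = i√5, -i√5  (≈ 0 + 2.236i, 0 - 2.236i)

tr(A) = 0, det(A) = 5
Characteristic polynomial: λ² - tr(A)λ + det(A) = λ² + 5
λ² + 5 = 0  ⇒  λ = (0 ± √((0)² - 4·(5)))/2 = (0 ± √(-20))/2
  = i√5,  -i√5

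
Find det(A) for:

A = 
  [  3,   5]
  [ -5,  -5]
10

For a 2×2 matrix, det = ad - bc = (3)(-5) - (5)(-5) = 10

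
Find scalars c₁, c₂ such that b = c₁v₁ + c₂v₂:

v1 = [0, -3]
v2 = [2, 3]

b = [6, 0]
c1 = 3, c2 = 3

b = 3·v1 + 3·v2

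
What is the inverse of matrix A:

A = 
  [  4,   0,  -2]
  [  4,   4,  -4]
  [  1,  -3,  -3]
det(A) = (4)·((4)(-3) - (-4)(-3)) - (0)·((4)(-3) - (-4)(1)) + (-2)·((4)(-3) - (4)(1))
  = (4)(-24) - (0)(-8) + (-2)(-16)
  = -64
det(A) = -64 ≠ 0, so A is invertible.

Cofactors Cᵢⱼ = (-1)ⁱ⁺ʲ·Mᵢⱼ:
C = 
  [-24,   8, -16]
  [  6, -10,  12]
  [  8,   8,  16]

adj(A) = Cᵀ:
adj(A) = 
  [-24,   6,   8]
  [  8, -10,   8]
  [-16,  12,  16]

A⁻¹ = (-1/64) · adj(A):
A⁻¹ = 
  [  3/8, -3/32,  -1/8]
  [ -1/8,  5/32,  -1/8]
  [  1/4, -3/16,  -1/4]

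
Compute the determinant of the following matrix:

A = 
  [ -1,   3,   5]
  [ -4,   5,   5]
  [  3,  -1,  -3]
-36

Cofactor expansion along row 1:
det(A) = (-1)·((5)(-3) - (5)(-1)) - (3)·((-4)(-3) - (5)(3)) + (5)·((-4)(-1) - (5)(3))
  = (-1)(-10) - (3)(-3) + (5)(-11)
  = -36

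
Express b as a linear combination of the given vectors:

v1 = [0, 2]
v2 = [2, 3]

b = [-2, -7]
c1 = -2, c2 = -1

b = -2·v1 + -1·v2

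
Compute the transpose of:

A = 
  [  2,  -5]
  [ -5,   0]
Aᵀ = 
  [  2,  -5]
  [ -5,   0]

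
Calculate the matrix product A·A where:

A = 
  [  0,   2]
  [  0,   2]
A² = A·A:
A²[1,1] = (0)(0) + (2)(0) = 0
A²[1,2] = (0)(2) + (2)(2) = 4
A²[2,1] = (0)(0) + (2)(0) = 0
A²[2,2] = (0)(2) + (2)(2) = 4
A² = 
  [  0,   4]
  [  0,   4]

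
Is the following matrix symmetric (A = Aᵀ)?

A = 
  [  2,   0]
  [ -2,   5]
No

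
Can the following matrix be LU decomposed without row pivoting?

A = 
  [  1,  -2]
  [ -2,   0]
Yes.
A[1,1] = 1 ≠ 0, so Gaussian elimination proceeds without a row swap: multiplier ℓ₂₁ = (-2)/(1) = -2, and U[2,2] = 0 - (-2)(-2) = -4.
L = 
  [  1,   0]
  [ -2,   1]
U = 
  [  1,  -2]
  [  0,  -4]
Check row 2 of LU: [(-2)(1), (-2)(-2) + (-4)] = [-2, 0] = row 2 of A ✓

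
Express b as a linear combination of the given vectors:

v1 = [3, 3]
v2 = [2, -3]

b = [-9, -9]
c1 = -3, c2 = 0

b = -3·v1 + 0·v2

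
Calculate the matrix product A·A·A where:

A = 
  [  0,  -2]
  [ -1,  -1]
A^3 = 
  [ -2,  -6]
  [ -3,  -5]

A² = A·A:
A²[1,1] = (0)(0) + (-2)(-1) = 2
A²[1,2] = (0)(-2) + (-2)(-1) = 2
A²[2,1] = (-1)(0) + (-1)(-1) = 1
A²[2,2] = (-1)(-2) + (-1)(-1) = 3
A² = 
  [  2,   2]
  [  1,   3]

A^3 = A^2·A:
A^3[1,1] = (2)(0) + (2)(-1) = -2
A^3[1,2] = (2)(-2) + (2)(-1) = -6
A^3[2,1] = (1)(0) + (3)(-1) = -3
A^3[2,2] = (1)(-2) + (3)(-1) = -5
A^3 = 
  [ -2,  -6]
  [ -3,  -5]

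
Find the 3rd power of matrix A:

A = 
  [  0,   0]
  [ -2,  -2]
A^3 = 
  [  0,   0]
  [ -8,  -8]

A² = A·A:
A²[1,1] = (0)(0) + (0)(-2) = 0
A²[1,2] = (0)(0) + (0)(-2) = 0
A²[2,1] = (-2)(0) + (-2)(-2) = 4
A²[2,2] = (-2)(0) + (-2)(-2) = 4
A² = 
  [  0,   0]
  [  4,   4]

A^3 = A^2·A:
A^3[1,1] = (0)(0) + (0)(-2) = 0
A^3[1,2] = (0)(0) + (0)(-2) = 0
A^3[2,1] = (4)(0) + (4)(-2) = -8
A^3[2,2] = (4)(0) + (4)(-2) = -8
A^3 = 
  [  0,   0]
  [ -8,  -8]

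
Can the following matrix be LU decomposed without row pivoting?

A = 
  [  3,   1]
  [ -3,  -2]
Yes.
A[1,1] = 3 ≠ 0, so Gaussian elimination proceeds without a row swap: multiplier ℓ₂₁ = (-3)/(3) = -1, and U[2,2] = -2 - (-1)(1) = -1.
L = 
  [  1,   0]
  [ -1,   1]
U = 
  [  3,   1]
  [  0,  -1]
Check row 2 of LU: [(-1)(3), (-1)(1) + (-1)] = [-3, -2] = row 2 of A ✓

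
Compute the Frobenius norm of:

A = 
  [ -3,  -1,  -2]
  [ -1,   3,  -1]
||A||_F = 5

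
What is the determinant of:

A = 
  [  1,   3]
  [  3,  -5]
-14

For a 2×2 matrix, det = ad - bc = (1)(-5) - (3)(3) = -14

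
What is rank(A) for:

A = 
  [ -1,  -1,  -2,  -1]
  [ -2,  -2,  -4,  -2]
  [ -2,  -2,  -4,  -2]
rank(A) = 1

Row reduce:
R2 → R2 - (2)·R1
R3 → R3 - (2)·R1
REF = 
  [ -1,  -1,  -2,  -1]
  [  0,   0,   0,   0]
  [  0,   0,   0,   0]
Pivot columns: 1 → 1 pivot.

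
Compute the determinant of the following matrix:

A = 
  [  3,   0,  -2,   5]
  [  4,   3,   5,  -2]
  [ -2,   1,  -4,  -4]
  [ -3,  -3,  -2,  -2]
Cofactor expansion along row 1: det(A) = a₁₁M₁₁ - a₁₂M₁₂ + a₁₃M₁₃ - a₁₄M₁₄

M₁₁ = det[[3, 5, -2]; [1, -4, -4]; [-3, -2, -2]]
  = (3)·((-4)(-2) - (-4)(-2)) - (5)·((1)(-2) - (-4)(-3)) + (-2)·((1)(-2) - (-4)(-3))
  = (3)(0) - (5)(-14) + (-2)(-14)
  = 98
M₁₂ = det[[4, 5, -2]; [-2, -4, -4]; [-3, -2, -2]]
  = (4)·((-4)(-2) - (-4)(-2)) - (5)·((-2)(-2) - (-4)(-3)) + (-2)·((-2)(-2) - (-4)(-3))
  = (4)(0) - (5)(-8) + (-2)(-8)
  = 56
M₁₃ = det[[4, 3, -2]; [-2, 1, -4]; [-3, -3, -2]]
  = (4)·((1)(-2) - (-4)(-3)) - (3)·((-2)(-2) - (-4)(-3)) + (-2)·((-2)(-3) - (1)(-3))
  = (4)(-14) - (3)(-8) + (-2)(9)
  = -50
M₁₄ = det[[4, 3, 5]; [-2, 1, -4]; [-3, -3, -2]]
  = (4)·((1)(-2) - (-4)(-3)) - (3)·((-2)(-2) - (-4)(-3)) + (5)·((-2)(-3) - (1)(-3))
  = (4)(-14) - (3)(-8) + (5)(9)
  = 13

det(A) = (3)(98) - (0)(56) + (-2)(-50) - (5)(13) = 329

det(A) = 329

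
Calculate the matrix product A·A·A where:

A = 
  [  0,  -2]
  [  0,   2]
A² = A·A:
A²[1,1] = (0)(0) + (-2)(0) = 0
A²[1,2] = (0)(-2) + (-2)(2) = -4
A²[2,1] = (0)(0) + (2)(0) = 0
A²[2,2] = (0)(-2) + (2)(2) = 4
A² = 
  [  0,  -4]
  [  0,   4]

A^3 = A^2·A:
A^3[1,1] = (0)(0) + (-4)(0) = 0
A^3[1,2] = (0)(-2) + (-4)(2) = -8
A^3[2,1] = (0)(0) + (4)(0) = 0
A^3[2,2] = (0)(-2) + (4)(2) = 8
A^3 = 
  [  0,  -8]
  [  0,   8]

Therefore
A^3 = 
  [  0,  -8]
  [  0,   8]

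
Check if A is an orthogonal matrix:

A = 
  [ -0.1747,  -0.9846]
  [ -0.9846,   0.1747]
Yes

AᵀA = 
  [  1,   0]
  [  0,   1]
≈ I (equal to I up to the 4-dp rounding of the entries)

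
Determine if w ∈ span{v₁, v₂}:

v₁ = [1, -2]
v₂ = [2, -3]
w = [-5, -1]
Yes

Form the augmented matrix and row-reduce:
[v₁|v₂|w] = 
  [  1,   2,  -5]
  [ -2,  -3,  -1]
R2 → R2 + (2)·R1
REF = 
  [  1,   2,  -5]
  [  0,   1, -11]

No row of the form [0 0 | nonzero], so the system is consistent. Back-substitution gives c₁ = 17, c₂ = -11: w = (17)·v₁ + (-11)·v₂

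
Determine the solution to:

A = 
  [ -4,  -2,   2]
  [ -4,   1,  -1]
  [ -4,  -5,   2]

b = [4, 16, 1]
Row reduce the augmented matrix [A|b]:
R2 → R2 - (1)·R1
R3 → R3 - (1)·R1
R3 → R3 + (1)·R2
REF = 
  [ -4,  -2,   2,   4]
  [  0,   3,  -3,  12]
  [  0,   0,  -3,   9]

Back-substitution:
x₃ = 9 / (-3) = -3
x₂ = (12 - (-3)(-3)) / 3 = 1
x₁ = (4 - (-2)(1) - (2)(-3)) / (-4) = -3

x = [-3, 1, -3]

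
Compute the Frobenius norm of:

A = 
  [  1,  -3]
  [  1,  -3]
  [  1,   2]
||A||_F = 5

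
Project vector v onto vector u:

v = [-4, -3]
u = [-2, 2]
proj_u(v) = [-1/2, 1/2]

v·u = (-4)(-2) + (-3)(2) = 2
u·u = (-2)² + (2)² = 8
proj_u(v) = (v·u / u·u) × u = (2/8) × u = (1/4) × u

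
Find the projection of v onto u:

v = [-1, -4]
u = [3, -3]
v·u = (-1)(3) + (-4)(-3) = 9
u·u = (3)² + (-3)² = 18
proj_u(v) = (v·u / u·u) × u = (9/18) × u = (1/2) × u

proj_u(v) = [3/2, -3/2]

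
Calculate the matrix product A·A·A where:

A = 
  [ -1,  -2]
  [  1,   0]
A^3 = 
  [  3,   2]
  [ -1,   2]

A² = A·A:
A²[1,1] = (-1)(-1) + (-2)(1) = -1
A²[1,2] = (-1)(-2) + (-2)(0) = 2
A²[2,1] = (1)(-1) + (0)(1) = -1
A²[2,2] = (1)(-2) + (0)(0) = -2
A² = 
  [ -1,   2]
  [ -1,  -2]

A^3 = A^2·A:
A^3[1,1] = (-1)(-1) + (2)(1) = 3
A^3[1,2] = (-1)(-2) + (2)(0) = 2
A^3[2,1] = (-1)(-1) + (-2)(1) = -1
A^3[2,2] = (-1)(-2) + (-2)(0) = 2
A^3 = 
  [  3,   2]
  [ -1,   2]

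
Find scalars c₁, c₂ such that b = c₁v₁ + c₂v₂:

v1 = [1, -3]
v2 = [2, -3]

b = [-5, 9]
c1 = -1, c2 = -2

b = -1·v1 + -2·v2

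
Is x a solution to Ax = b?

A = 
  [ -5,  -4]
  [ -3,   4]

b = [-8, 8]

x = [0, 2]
Yes

Ax = [-8, 8] = b ✓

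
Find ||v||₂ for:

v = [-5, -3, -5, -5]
9.165

||v||₂ = √((-5)² + (-3)² + (-5)² + (-5)²) = √84 = 9.165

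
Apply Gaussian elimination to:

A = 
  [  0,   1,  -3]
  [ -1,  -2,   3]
Row operations:
Swap R1 ↔ R2

Resulting echelon form:
REF = 
  [ -1,  -2,   3]
  [  0,   1,  -3]

Rank = 2 (number of non-zero pivot rows).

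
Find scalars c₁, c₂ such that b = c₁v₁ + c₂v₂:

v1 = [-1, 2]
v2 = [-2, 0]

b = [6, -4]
c1 = -2, c2 = -2

b = -2·v1 + -2·v2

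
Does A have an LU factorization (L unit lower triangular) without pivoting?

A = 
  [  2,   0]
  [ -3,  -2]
Yes.
A[1,1] = 2 ≠ 0, so Gaussian elimination proceeds without a row swap: multiplier ℓ₂₁ = (-3)/(2) = -3/2, and U[2,2] = -2 - (-3/2)(0) = -2.
L = 
  [   1,    0]
  [-3/2,    1]
U = 
  [  2,   0]
  [  0,  -2]
Check row 2 of LU: [(-3/2)(2), (-3/2)(0) + (-2)] = [-3, -2] = row 2 of A ✓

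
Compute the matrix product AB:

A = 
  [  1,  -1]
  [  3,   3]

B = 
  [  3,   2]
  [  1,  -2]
A is 2×2 and B is 2×2, so AB is 2×2. Each entry is (row of A)·(column of B):
AB[1,1] = (1)(3) + (-1)(1) = 2
AB[1,2] = (1)(2) + (-1)(-2) = 4
AB[2,1] = (3)(3) + (3)(1) = 12
AB[2,2] = (3)(2) + (3)(-2) = 0

AB = 
  [  2,   4]
  [ 12,   0]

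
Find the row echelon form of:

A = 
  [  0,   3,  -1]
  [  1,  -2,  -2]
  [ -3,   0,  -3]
Row operations:
Swap R1 ↔ R2
R3 → R3 + (3)·R1
R3 → R3 + (2)·R2

Resulting echelon form:
REF = 
  [  1,  -2,  -2]
  [  0,   3,  -1]
  [  0,   0, -11]

Rank = 3 (number of non-zero pivot rows).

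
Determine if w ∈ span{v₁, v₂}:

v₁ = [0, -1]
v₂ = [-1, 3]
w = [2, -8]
Yes

Form the augmented matrix and row-reduce:
[v₁|v₂|w] = 
  [  0,  -1,   2]
  [ -1,   3,  -8]
Swap R1 ↔ R2
REF = 
  [ -1,   3,  -8]
  [  0,  -1,   2]

No row of the form [0 0 | nonzero], so the system is consistent. Back-substitution gives c₁ = 2, c₂ = -2: w = (2)·v₁ + (-2)·v₂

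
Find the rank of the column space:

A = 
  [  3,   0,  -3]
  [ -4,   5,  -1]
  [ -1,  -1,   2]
dim(Col(A)) = 2

Row reduce:
R2 → R2 + (4/3)·R1
R3 → R3 + (1/3)·R1
R3 → R3 + (1/5)·R2
REF = 
  [  3,   0,  -3]
  [  0,   5,  -5]
  [  0,   0,   0]
Pivot columns: 1, 2 → 2 pivots.
dim(Col(A)) = number of pivot columns = 2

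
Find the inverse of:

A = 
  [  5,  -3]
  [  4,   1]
det(A) = (5)(1) - (-3)(4) = 17
For a 2×2 matrix, A⁻¹ = (1/det(A)) · [[d, -b], [-c, a]]
    = (1/17) · [[1, 3], [-4, 5]]

A⁻¹ = 
  [ 1/17,  3/17]
  [-4/17,  5/17]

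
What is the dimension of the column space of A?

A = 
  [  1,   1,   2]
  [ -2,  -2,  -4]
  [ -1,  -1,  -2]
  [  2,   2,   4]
dim(Col(A)) = 1

Row reduce:
R2 → R2 + (2)·R1
R3 → R3 + (1)·R1
R4 → R4 - (2)·R1
REF = 
  [  1,   1,   2]
  [  0,   0,   0]
  [  0,   0,   0]
  [  0,   0,   0]
Pivot columns: 1 → 1 pivot.
dim(Col(A)) = number of pivot columns = 1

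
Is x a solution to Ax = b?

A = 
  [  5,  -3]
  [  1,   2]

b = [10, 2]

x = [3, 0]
No

Ax = [15, 3] ≠ b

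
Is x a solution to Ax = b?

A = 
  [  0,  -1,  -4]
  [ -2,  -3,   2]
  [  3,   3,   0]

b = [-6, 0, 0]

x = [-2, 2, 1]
Yes

Ax = [-6, 0, 0] = b ✓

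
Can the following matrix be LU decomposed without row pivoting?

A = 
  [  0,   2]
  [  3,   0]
No.
A[1,1] = 0 but A[2,1] = 3 ≠ 0. Any LU with L unit lower triangular has (LU)[1,1] = U[1,1] and (LU)[2,1] = L[2,1]·U[1,1]; matching A forces U[1,1] = 0, which then forces (LU)[2,1] = 0 ≠ 3. A row swap (pivoting) is required.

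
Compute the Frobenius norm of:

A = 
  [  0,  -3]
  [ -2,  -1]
||A||_F = 3.742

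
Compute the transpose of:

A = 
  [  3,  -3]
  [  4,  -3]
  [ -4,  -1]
Aᵀ = 
  [  3,   4,  -4]
  [ -3,  -3,  -1]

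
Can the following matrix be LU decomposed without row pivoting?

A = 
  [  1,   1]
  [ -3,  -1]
Yes.
A[1,1] = 1 ≠ 0, so Gaussian elimination proceeds without a row swap: multiplier ℓ₂₁ = (-3)/(1) = -3, and U[2,2] = -1 - (-3)(1) = 2.
L = 
  [  1,   0]
  [ -3,   1]
U = 
  [  1,   1]
  [  0,   2]
Check row 2 of LU: [(-3)(1), (-3)(1) + 2] = [-3, -1] = row 2 of A ✓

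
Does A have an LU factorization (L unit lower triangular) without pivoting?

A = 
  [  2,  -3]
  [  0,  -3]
Yes.
A[1,1] = 2 ≠ 0, so Gaussian elimination proceeds without a row swap: multiplier ℓ₂₁ = (0)/(2) = 0, and U[2,2] = -3 - (0)(-3) = -3.
L = 
  [  1,   0]
  [  0,   1]
U = 
  [  2,  -3]
  [  0,  -3]
Check row 2 of LU: [(0)(2), (0)(-3) + (-3)] = [0, -3] = row 2 of A ✓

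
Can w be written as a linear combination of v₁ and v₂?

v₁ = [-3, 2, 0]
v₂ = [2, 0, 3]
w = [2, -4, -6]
Yes

Form the augmented matrix and row-reduce:
[v₁|v₂|w] = 
  [ -3,   2,   2]
  [  2,   0,  -4]
  [  0,   3,  -6]
R2 → R2 + (2/3)·R1
R3 → R3 - (9/4)·R2
REF = 
  [  -3,    2,    2]
  [   0,  4/3, -8/3]
  [   0,    0,    0]

No row of the form [0 0 | nonzero], so the system is consistent. Back-substitution gives c₁ = -2, c₂ = -2: w = (-2)·v₁ + (-2)·v₂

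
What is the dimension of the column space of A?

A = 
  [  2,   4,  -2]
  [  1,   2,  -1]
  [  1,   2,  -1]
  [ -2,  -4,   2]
dim(Col(A)) = 1

Row reduce:
R2 → R2 - (1/2)·R1
R3 → R3 - (1/2)·R1
R4 → R4 + (1)·R1
REF = 
  [  2,   4,  -2]
  [  0,   0,   0]
  [  0,   0,   0]
  [  0,   0,   0]
Pivot columns: 1 → 1 pivot.
dim(Col(A)) = number of pivot columns = 1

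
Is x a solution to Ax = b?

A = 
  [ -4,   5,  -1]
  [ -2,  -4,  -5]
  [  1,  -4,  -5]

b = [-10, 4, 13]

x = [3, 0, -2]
Yes

Ax = [-10, 4, 13] = b ✓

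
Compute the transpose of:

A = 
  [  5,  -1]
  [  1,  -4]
Aᵀ = 
  [  5,   1]
  [ -1,  -4]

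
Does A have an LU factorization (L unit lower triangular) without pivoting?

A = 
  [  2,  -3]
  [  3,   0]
Yes.
A[1,1] = 2 ≠ 0, so Gaussian elimination proceeds without a row swap: multiplier ℓ₂₁ = (3)/(2) = 3/2, and U[2,2] = 0 - (3/2)(-3) = 9/2.
L = 
  [  1,   0]
  [3/2,   1]
U = 
  [  2,  -3]
  [  0, 9/2]
Check row 2 of LU: [(3/2)(2), (3/2)(-3) + (9/2)] = [3, 0] = row 2 of A ✓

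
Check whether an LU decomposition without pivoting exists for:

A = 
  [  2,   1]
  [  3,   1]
Yes.
A[1,1] = 2 ≠ 0, so Gaussian elimination proceeds without a row swap: multiplier ℓ₂₁ = (3)/(2) = 3/2, and U[2,2] = 1 - (3/2)(1) = -1/2.
L = 
  [  1,   0]
  [3/2,   1]
U = 
  [   2,    1]
  [   0, -1/2]
Check row 2 of LU: [(3/2)(2), (3/2)(1) + (-1/2)] = [3, 1] = row 2 of A ✓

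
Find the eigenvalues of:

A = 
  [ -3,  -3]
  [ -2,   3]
λ = √15, -√15  (≈ 3.873, -3.873)

tr(A) = 0, det(A) = -15
Characteristic polynomial: λ² - tr(A)λ + det(A) = λ² - 15
λ² - 15 = 0  ⇒  λ = (0 ± √((0)² - 4·(-15)))/2 = (0 ± √(60))/2
  = √15,  -√15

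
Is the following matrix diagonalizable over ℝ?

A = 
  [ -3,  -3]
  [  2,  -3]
No

tr(A) = -6, det(A) = 15
Characteristic polynomial: λ² - tr(A)λ + det(A) = λ² + 6λ + 15
λ² + 6λ + 15 = 0  ⇒  λ = (-6 ± √((6)² - 4·(15)))/2 = (-6 ± √(-24))/2
  = -3 + i√6,  -3 - i√6
Eigenvalues: -3 + i√6, -3 - i√6  (≈ -3 + 2.449i, -3 - 2.449i)
Has complex eigenvalues (not diagonalizable over ℝ).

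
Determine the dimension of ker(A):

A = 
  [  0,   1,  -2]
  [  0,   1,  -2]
nullity(A) = 2

Row reduce:
R2 → R2 - (1)·R1
REF = 
  [  0,   1,  -2]
  [  0,   0,   0]
Pivot columns: 2 → 1 pivot.
rank(A) = 1, so nullity(A) = 3 - 1 = 2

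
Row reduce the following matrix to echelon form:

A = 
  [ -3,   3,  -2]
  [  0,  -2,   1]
Row operations:
No row operations needed (already in echelon form).

Resulting echelon form:
REF = 
  [ -3,   3,  -2]
  [  0,  -2,   1]

Rank = 2 (number of non-zero pivot rows).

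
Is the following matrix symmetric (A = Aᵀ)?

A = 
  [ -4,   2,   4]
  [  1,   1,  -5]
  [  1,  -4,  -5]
No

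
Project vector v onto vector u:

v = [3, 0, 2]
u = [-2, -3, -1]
proj_u(v) = [8/7, 12/7, 4/7]

v·u = (3)(-2) + (0)(-3) + (2)(-1) = -8
u·u = (-2)² + (-3)² + (-1)² = 14
proj_u(v) = (v·u / u·u) × u = (-8/14) × u = (-4/7) × u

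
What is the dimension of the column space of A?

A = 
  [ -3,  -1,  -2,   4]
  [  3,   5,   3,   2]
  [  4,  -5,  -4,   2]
dim(Col(A)) = 3

Row reduce:
R2 → R2 + (1)·R1
R3 → R3 + (4/3)·R1
R3 → R3 + (19/12)·R2
REF = 
  [    -3,     -1,     -2,      4]
  [     0,      4,      1,      6]
  [     0,      0, -61/12,  101/6]
Pivot columns: 1, 2, 3 → 3 pivots.
dim(Col(A)) = number of pivot columns = 3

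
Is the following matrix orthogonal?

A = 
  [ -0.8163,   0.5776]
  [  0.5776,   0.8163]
Yes

AᵀA = 
  [  1,   0]
  [  0,   1]
≈ I (equal to I up to the 4-dp rounding of the entries)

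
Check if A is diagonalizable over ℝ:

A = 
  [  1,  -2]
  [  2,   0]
No

tr(A) = 1, det(A) = 4
Characteristic polynomial: λ² - tr(A)λ + det(A) = λ² - λ + 4
λ² - λ + 4 = 0  ⇒  λ = (1 ± √((-1)² - 4·(4)))/2 = (1 ± √(-15))/2
  = (1 + i√15)/2,  (1 - i√15)/2
Eigenvalues: (1 + i√15)/2, (1 - i√15)/2  (≈ 0.5 + 1.936i, 0.5 - 1.936i)
Has complex eigenvalues (not diagonalizable over ℝ).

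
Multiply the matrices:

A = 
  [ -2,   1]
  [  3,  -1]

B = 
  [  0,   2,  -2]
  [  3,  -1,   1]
AB = 
  [  3,  -5,   5]
  [ -3,   7,  -7]

A is 2×2 and B is 2×3, so AB is 2×3. Each entry is (row of A)·(column of B):
AB[1,1] = (-2)(0) + (1)(3) = 3
AB[1,2] = (-2)(2) + (1)(-1) = -5
AB[1,3] = (-2)(-2) + (1)(1) = 5
AB[2,1] = (3)(0) + (-1)(3) = -3
AB[2,2] = (3)(2) + (-1)(-1) = 7
AB[2,3] = (3)(-2) + (-1)(1) = -7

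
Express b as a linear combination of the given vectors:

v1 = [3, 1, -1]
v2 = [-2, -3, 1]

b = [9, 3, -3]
c1 = 3, c2 = 0

b = 3·v1 + 0·v2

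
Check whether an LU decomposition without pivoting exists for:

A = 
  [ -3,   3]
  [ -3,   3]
Yes.
A[1,1] = -3 ≠ 0, so Gaussian elimination proceeds without a row swap: multiplier ℓ₂₁ = (-3)/(-3) = 1, and U[2,2] = 3 - (1)(3) = 0.
L = 
  [  1,   0]
  [  1,   1]
U = 
  [ -3,   3]
  [  0,   0]
Check row 2 of LU: [(1)(-3), (1)(3) + 0] = [-3, 3] = row 2 of A ✓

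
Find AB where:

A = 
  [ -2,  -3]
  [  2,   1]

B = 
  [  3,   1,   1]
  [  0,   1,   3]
AB = 
  [ -6,  -5, -11]
  [  6,   3,   5]

A is 2×2 and B is 2×3, so AB is 2×3. Each entry is (row of A)·(column of B):
AB[1,1] = (-2)(3) + (-3)(0) = -6
AB[1,2] = (-2)(1) + (-3)(1) = -5
AB[1,3] = (-2)(1) + (-3)(3) = -11
AB[2,1] = (2)(3) + (1)(0) = 6
AB[2,2] = (2)(1) + (1)(1) = 3
AB[2,3] = (2)(1) + (1)(3) = 5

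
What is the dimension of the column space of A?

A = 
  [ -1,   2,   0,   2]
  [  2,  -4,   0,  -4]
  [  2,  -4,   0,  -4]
Row reduce:
R2 → R2 + (2)·R1
R3 → R3 + (2)·R1
REF = 
  [ -1,   2,   0,   2]
  [  0,   0,   0,   0]
  [  0,   0,   0,   0]
Pivot columns: 1 → 1 pivot.
dim(Col(A)) = number of pivot columns = 1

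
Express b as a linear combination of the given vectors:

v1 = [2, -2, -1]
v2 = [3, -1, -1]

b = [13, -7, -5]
c1 = 2, c2 = 3

b = 2·v1 + 3·v2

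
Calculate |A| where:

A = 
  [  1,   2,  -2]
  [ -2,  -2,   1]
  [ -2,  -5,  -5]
Cofactor expansion along row 1:
det(A) = (1)·((-2)(-5) - (1)(-5)) - (2)·((-2)(-5) - (1)(-2)) + (-2)·((-2)(-5) - (-2)(-2))
  = (1)(15) - (2)(12) + (-2)(6)
  = -21

det(A) = -21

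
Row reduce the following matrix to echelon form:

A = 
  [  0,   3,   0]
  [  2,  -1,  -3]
Row operations:
Swap R1 ↔ R2

Resulting echelon form:
REF = 
  [  2,  -1,  -3]
  [  0,   3,   0]

Rank = 2 (number of non-zero pivot rows).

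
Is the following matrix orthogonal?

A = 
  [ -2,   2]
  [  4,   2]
No

AᵀA = 
  [ 20,   4]
  [  4,   8]
≠ I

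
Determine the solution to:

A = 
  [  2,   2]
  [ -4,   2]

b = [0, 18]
x = [-3, 3]

Row reduce the augmented matrix [A|b]:
R2 → R2 + (2)·R1
REF = 
  [  2,   2,   0]
  [  0,   6,  18]

Back-substitution:
x₂ = 18 / 6 = 3
x₁ = (0 - (2)(3)) / 2 = -3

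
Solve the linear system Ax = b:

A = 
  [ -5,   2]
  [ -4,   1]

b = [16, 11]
x = [-2, 3]

Row reduce the augmented matrix [A|b]:
R2 → R2 - (4/5)·R1
REF = 
  [  -5,    2,   16]
  [   0, -3/5, -9/5]

Back-substitution:
x₂ = (-9/5) / (-3/5) = 3
x₁ = (16 - (2)(3)) / (-5) = -2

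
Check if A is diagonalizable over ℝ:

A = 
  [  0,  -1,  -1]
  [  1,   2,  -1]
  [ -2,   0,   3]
Yes

Characteristic polynomial: det(λI - A) = λ³ - 5λ² + 5λ + 3
Testing integer divisors of the constant term: p(3) = 0, so (λ - 3) is a factor:
p(λ) = (λ - 3)(λ² - 2λ - 1)
λ² - 2λ - 1 = 0  ⇒  λ = (2 ± √((-2)² - 4·(-1)))/2 = (2 ± √(8))/2
  = 1 + √2,  1 - √2
Eigenvalues: 3, 1 + √2, 1 - √2  (≈ 3, 2.414, -0.4142)
The two irrational eigenvalues are distinct (simple), so each has alg. mult. = geom. mult. = 1.
λ=3: alg. mult. = 1, geom. mult. = 3 - rank(A - (3)I) = 3 - 2 = 1
Sum of geometric multiplicities equals n, so A has n independent eigenvectors.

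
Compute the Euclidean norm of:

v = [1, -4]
4.123

||v||₂ = √((1)² + (-4)²) = √17 = 4.123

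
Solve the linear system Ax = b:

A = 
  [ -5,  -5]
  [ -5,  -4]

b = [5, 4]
x = [0, -1]

Row reduce the augmented matrix [A|b]:
R2 → R2 - (1)·R1
REF = 
  [ -5,  -5,   5]
  [  0,   1,  -1]

Back-substitution:
x₂ = (-1) / 1 = -1
x₁ = (5 - (-5)(-1)) / (-5) = 0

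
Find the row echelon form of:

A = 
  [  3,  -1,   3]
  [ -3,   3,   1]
Row operations:
R2 → R2 + (1)·R1

Resulting echelon form:
REF = 
  [  3,  -1,   3]
  [  0,   2,   4]

Rank = 2 (number of non-zero pivot rows).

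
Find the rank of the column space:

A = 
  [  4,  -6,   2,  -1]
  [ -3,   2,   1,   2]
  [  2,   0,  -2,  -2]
dim(Col(A)) = 2

Row reduce:
R2 → R2 + (3/4)·R1
R3 → R3 - (1/2)·R1
R3 → R3 + (6/5)·R2
REF = 
  [   4,   -6,    2,   -1]
  [   0, -5/2,  5/2,  5/4]
  [   0,    0,    0,    0]
Pivot columns: 1, 2 → 2 pivots.
dim(Col(A)) = number of pivot columns = 2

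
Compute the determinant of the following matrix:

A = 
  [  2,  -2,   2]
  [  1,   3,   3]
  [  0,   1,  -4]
-36

Cofactor expansion along row 1:
det(A) = (2)·((3)(-4) - (3)(1)) - (-2)·((1)(-4) - (3)(0)) + (2)·((1)(1) - (3)(0))
  = (2)(-15) - (-2)(-4) + (2)(1)
  = -36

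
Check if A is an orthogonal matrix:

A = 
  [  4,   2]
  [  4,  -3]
No

AᵀA = 
  [ 32,  -4]
  [ -4,  13]
≠ I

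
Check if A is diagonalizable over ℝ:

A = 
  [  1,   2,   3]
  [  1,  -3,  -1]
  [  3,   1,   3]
Yes

Characteristic polynomial: det(λI - A) = λ³ - λ² - 19λ - 10
By the rational root theorem any rational root is an integer dividing 10; none of those is a root, so p(λ) has no rational roots and hence (being an irreducible cubic) no repeated roots.
Discriminant of the cubic: Δ = 21637
Δ > 0 ⇒ three distinct real eigenvalues: λ ≈ -3.554, -0.5511, 5.105
Three distinct real eigenvalues, so A has 3 independent eigenvectors.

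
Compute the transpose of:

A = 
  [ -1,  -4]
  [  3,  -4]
Aᵀ = 
  [ -1,   3]
  [ -4,  -4]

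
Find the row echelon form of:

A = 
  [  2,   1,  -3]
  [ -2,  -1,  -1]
Row operations:
R2 → R2 + (1)·R1

Resulting echelon form:
REF = 
  [  2,   1,  -3]
  [  0,   0,  -4]

Rank = 2 (number of non-zero pivot rows).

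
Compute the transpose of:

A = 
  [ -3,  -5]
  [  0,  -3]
Aᵀ = 
  [ -3,   0]
  [ -5,  -3]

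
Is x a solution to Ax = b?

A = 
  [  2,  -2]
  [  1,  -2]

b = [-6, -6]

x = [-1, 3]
No

Ax = [-8, -7] ≠ b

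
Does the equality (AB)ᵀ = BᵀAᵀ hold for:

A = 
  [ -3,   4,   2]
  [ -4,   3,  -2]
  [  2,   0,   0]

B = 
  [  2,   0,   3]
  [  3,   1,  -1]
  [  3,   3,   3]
Yes

(AB)ᵀ = 
  [ 12,  -5,   4]
  [ 10,  -3,   0]
  [ -7, -21,   6]

BᵀAᵀ = 
  [ 12,  -5,   4]
  [ 10,  -3,   0]
  [ -7, -21,   6]

Both sides are equal — this is the standard identity (AB)ᵀ = BᵀAᵀ, which holds for all A, B.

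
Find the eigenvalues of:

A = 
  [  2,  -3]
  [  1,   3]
tr(A) = 5, det(A) = 9
Characteristic polynomial: λ² - tr(A)λ + det(A) = λ² - 5λ + 9
λ² - 5λ + 9 = 0  ⇒  λ = (5 ± √((-5)² - 4·(9)))/2 = (5 ± √(-11))/2
  = (5 + i√11)/2,  (5 - i√11)/2

λ = (5 + i√11)/2, (5 - i√11)/2  (≈ 2.5 + 1.658i, 2.5 - 1.658i)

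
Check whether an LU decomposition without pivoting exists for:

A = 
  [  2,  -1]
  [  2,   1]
Yes.
A[1,1] = 2 ≠ 0, so Gaussian elimination proceeds without a row swap: multiplier ℓ₂₁ = (2)/(2) = 1, and U[2,2] = 1 - (1)(-1) = 2.
L = 
  [  1,   0]
  [  1,   1]
U = 
  [  2,  -1]
  [  0,   2]
Check row 2 of LU: [(1)(2), (1)(-1) + 2] = [2, 1] = row 2 of A ✓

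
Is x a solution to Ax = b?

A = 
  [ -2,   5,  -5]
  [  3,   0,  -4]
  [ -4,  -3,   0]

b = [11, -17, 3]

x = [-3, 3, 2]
Yes

Ax = [11, -17, 3] = b ✓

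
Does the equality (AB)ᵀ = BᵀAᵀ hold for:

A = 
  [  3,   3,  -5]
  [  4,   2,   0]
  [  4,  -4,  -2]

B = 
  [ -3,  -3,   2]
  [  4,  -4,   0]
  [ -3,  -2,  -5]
Yes

(AB)ᵀ = 
  [ 18,  -4, -22]
  [-11, -20,   8]
  [ 31,   8,  18]

BᵀAᵀ = 
  [ 18,  -4, -22]
  [-11, -20,   8]
  [ 31,   8,  18]

Both sides are equal — this is the standard identity (AB)ᵀ = BᵀAᵀ, which holds for all A, B.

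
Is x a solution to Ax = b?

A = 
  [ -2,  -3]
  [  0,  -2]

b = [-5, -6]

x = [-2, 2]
No

Ax = [-2, -4] ≠ b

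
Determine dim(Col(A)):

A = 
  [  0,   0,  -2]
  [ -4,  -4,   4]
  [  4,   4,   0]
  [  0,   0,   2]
dim(Col(A)) = 2

Row reduce:
Swap R1 ↔ R2
R3 → R3 + (1)·R1
R3 → R3 + (2)·R2
R4 → R4 + (1)·R2
REF = 
  [ -4,  -4,   4]
  [  0,   0,  -2]
  [  0,   0,   0]
  [  0,   0,   0]
Pivot columns: 1, 3 → 2 pivots.
dim(Col(A)) = number of pivot columns = 2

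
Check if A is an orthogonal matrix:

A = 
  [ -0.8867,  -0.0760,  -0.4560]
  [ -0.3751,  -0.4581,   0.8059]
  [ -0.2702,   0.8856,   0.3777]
Yes

AᵀA = 
  [  0.9999,  -0.0001,   0]
  [ -0.0001,   0.9999,   0]
  [  0,   0,   1.0001]
≈ I (equal to I up to the 4-dp rounding of the entries)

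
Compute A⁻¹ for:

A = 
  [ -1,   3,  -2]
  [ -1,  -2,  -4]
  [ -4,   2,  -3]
det(A) = (-1)·((-2)(-3) - (-4)(2)) - (3)·((-1)(-3) - (-4)(-4)) + (-2)·((-1)(2) - (-2)(-4))
  = (-1)(14) - (3)(-13) + (-2)(-10)
  = 45
det(A) = 45 ≠ 0, so A is invertible.

Cofactors Cᵢⱼ = (-1)ⁱ⁺ʲ·Mᵢⱼ:
C = 
  [ 14,  13, -10]
  [  5,  -5, -10]
  [-16,  -2,   5]

adj(A) = Cᵀ:
adj(A) = 
  [ 14,   5, -16]
  [ 13,  -5,  -2]
  [-10, -10,   5]

A⁻¹ = (1/45) · adj(A):
A⁻¹ = 
  [ 14/45,    1/9, -16/45]
  [ 13/45,   -1/9,  -2/45]
  [  -2/9,   -2/9,    1/9]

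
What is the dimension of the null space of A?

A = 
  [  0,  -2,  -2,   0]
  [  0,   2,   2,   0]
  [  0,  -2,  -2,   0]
nullity(A) = 3

Row reduce:
R2 → R2 + (1)·R1
R3 → R3 - (1)·R1
REF = 
  [  0,  -2,  -2,   0]
  [  0,   0,   0,   0]
  [  0,   0,   0,   0]
Pivot columns: 2 → 1 pivot.
rank(A) = 1, so nullity(A) = 4 - 1 = 3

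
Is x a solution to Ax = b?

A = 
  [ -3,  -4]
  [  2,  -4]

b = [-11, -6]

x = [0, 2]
No

Ax = [-8, -8] ≠ b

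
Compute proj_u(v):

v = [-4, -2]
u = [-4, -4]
proj_u(v) = [-3, -3]

v·u = (-4)(-4) + (-2)(-4) = 24
u·u = (-4)² + (-4)² = 32
proj_u(v) = (v·u / u·u) × u = (24/32) × u = (3/4) × u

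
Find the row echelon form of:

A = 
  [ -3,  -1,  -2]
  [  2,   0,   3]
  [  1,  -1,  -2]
Row operations:
R2 → R2 + (2/3)·R1
R3 → R3 + (1/3)·R1
R3 → R3 - (2)·R2

Resulting echelon form:
REF = 
  [  -3,   -1,   -2]
  [   0, -2/3,  5/3]
  [   0,    0,   -6]

Rank = 3 (number of non-zero pivot rows).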